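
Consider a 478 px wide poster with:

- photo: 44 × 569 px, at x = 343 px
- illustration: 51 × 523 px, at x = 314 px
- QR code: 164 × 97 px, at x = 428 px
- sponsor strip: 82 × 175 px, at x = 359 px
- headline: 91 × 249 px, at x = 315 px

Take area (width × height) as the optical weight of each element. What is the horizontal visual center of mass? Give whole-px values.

Areas: photo 44·569 = 25036, illustration 51·523 = 26673, QR code 164·97 = 15908, sponsor strip 82·175 = 14350, headline 91·249 = 22659. Total weight = 104626.
x-moment: 25036·343 + 26673·314 + 15908·428 + 14350·359 + 22659·315 = 36060529; centroid 36060529/104626 ≈ 344.66.

x ≈ 345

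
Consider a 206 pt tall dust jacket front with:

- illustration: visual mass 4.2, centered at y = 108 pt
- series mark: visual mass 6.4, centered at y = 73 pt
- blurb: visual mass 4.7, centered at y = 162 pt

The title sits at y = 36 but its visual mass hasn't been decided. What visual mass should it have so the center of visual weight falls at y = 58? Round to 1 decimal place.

w ≈ 36.1

Existing Σw = 15.3 (4.2 + 6.4 + 4.7); existing moment 4.2·108 + 6.4·73 + 4.7·162 = 1682.2.
For the centroid to hit 58: (1682.2 + w·36) / (15.3 + w) = 58.
So w = (58·15.3 − 1682.2)/(36 − 58) = -794.8/-22 ≈ 36.13.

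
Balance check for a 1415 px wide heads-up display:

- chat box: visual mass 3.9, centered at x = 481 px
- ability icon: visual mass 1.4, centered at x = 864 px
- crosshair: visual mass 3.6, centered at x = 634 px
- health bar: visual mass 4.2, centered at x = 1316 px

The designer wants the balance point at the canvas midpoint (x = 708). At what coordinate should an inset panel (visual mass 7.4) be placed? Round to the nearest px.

x ≈ 489

After adding the inset panel, total weight = 3.9 + 1.4 + 3.6 + 4.2 + 7.4 = 20.5.
x: need Σw·x = 20.5·708 = 14514.0. Existing = 3.9·481 + 1.4·864 + 3.6·634 + 4.2·1316 = 10895.1. Remainder 3618.9 / 7.4 ≈ 489.04.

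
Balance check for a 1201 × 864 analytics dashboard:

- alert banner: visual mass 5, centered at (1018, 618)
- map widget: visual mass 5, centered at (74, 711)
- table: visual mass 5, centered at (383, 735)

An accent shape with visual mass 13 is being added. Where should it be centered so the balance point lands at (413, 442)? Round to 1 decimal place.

(322.2, 158.2)

After adding the accent shape, total weight = 5 + 5 + 5 + 13 = 28.
Along x: (7375 + 13·x) / 28 = 413 (existing moment 5·1018 + 5·74 + 5·383 = 7375) ⇒ x = (11564 − 7375) / 13 ≈ 322.23.
Along y: (10320 + 13·y) / 28 = 442 (existing moment 5·618 + 5·711 + 5·735 = 10320) ⇒ y = (12376 − 10320) / 13 ≈ 158.15.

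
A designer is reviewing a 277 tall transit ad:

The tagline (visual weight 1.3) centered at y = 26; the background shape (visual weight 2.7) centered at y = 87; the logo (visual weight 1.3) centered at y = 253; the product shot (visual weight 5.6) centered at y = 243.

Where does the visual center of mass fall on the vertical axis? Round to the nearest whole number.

y ≈ 180

Weights sum to 1.3 + 2.7 + 1.3 + 5.6 = 10.9.
Σw·y = 1.3·26 + 2.7·87 + 1.3·253 + 5.6·243 = 1958.4, so ȳ = 1958.4/10.9 ≈ 179.67.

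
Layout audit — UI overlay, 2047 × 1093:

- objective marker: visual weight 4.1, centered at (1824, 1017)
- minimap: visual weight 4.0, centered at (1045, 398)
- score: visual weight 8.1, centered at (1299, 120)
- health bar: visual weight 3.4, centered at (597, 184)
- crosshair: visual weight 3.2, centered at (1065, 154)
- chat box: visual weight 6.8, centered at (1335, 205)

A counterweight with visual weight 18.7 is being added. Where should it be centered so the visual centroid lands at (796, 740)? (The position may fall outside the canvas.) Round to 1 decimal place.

After adding the counterweight, total weight = 4.1 + 4.0 + 8.1 + 3.4 + 3.2 + 6.8 + 18.7 = 48.3.
Along x: (36696.1 + 18.7·x) / 48.3 = 796 (existing moment 4.1·1824 + 4.0·1045 + 8.1·1299 + 3.4·597 + 3.2·1065 + 6.8·1335 = 36696.1) ⇒ x = (38446.8 − 36696.1) / 18.7 ≈ 93.62.
Along y: (9246.1 + 18.7·y) / 48.3 = 740 (existing moment 4.1·1017 + 4.0·398 + 8.1·120 + 3.4·184 + 3.2·154 + 6.8·205 = 9246.1) ⇒ y = (35742.0 − 9246.1) / 18.7 ≈ 1416.89.

(93.6, 1416.9)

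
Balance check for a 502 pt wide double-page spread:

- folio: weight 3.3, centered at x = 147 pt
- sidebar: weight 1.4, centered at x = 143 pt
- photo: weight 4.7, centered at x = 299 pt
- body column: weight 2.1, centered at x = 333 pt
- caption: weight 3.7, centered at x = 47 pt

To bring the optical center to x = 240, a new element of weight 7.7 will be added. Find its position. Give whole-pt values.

x ≈ 329

New total weight: (3.3 + 1.4 + 4.7 + 2.1 + 3.7) + 7.7 = 22.9.
Along x: (2963.8 + 7.7·x) / 22.9 = 240 (existing moment 3.3·147 + 1.4·143 + 4.7·299 + 2.1·333 + 3.7·47 = 2963.8) ⇒ x = (5496.0 − 2963.8) / 7.7 ≈ 328.86.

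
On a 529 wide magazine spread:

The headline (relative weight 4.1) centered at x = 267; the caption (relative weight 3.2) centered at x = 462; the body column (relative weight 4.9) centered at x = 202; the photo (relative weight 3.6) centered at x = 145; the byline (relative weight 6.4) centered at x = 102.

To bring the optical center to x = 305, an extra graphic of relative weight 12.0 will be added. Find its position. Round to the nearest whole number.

After adding the extra graphic, total weight = 4.1 + 3.2 + 4.9 + 3.6 + 6.4 + 12.0 = 34.2.
x: target moment 34.2×305 = 10431.0; current 4.1·267 + 3.2·462 + 4.9·202 + 3.6·145 + 6.4·102 = 4737.7; the extra graphic supplies 5693.3, so x = 5693.3/12.0 ≈ 474.44.

x ≈ 474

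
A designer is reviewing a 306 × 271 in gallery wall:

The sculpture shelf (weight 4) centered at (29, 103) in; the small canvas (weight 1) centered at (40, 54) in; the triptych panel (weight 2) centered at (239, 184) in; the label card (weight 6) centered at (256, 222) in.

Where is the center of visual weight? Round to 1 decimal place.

Weights sum to 4 + 1 + 2 + 6 = 13.
Σw·x = 4·29 + 1·40 + 2·239 + 6·256 = 2170, so x̄ = 2170/13 ≈ 166.92.
Σw·y = 4·103 + 1·54 + 2·184 + 6·222 = 2166, so ȳ = 2166/13 ≈ 166.62.

(166.9, 166.6)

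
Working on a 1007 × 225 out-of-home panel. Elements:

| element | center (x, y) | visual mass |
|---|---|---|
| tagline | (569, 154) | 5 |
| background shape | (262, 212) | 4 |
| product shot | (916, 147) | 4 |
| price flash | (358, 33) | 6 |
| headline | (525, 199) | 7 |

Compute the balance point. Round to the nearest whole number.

Total weight = 5 + 4 + 4 + 6 + 7 = 26.
Σw·x = 5·569 + 4·262 + 4·916 + 6·358 + 7·525 = 13380, so x̄ = 13380/26 ≈ 514.62.
Σw·y = 5·154 + 4·212 + 4·147 + 6·33 + 7·199 = 3797, so ȳ = 3797/26 ≈ 146.04.

(515, 146)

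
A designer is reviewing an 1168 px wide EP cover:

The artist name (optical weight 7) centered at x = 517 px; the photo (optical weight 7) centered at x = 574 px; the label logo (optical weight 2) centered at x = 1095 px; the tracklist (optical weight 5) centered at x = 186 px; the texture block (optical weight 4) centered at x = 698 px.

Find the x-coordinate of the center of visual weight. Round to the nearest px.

Σw = 7 + 7 + 2 + 5 + 4 = 25.
x-moment: 7·517 + 7·574 + 2·1095 + 5·186 + 4·698 = 13549; centroid 13549/25 ≈ 541.96.

x ≈ 542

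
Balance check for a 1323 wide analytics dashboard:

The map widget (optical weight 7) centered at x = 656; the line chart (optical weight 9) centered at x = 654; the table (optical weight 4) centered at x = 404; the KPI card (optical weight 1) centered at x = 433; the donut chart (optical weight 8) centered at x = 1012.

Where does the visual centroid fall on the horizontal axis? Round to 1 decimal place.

Σw = 7 + 9 + 4 + 1 + 8 = 29.
x-moment: 7·656 + 9·654 + 4·404 + 1·433 + 8·1012 = 20623; centroid 20623/29 ≈ 711.14.

x ≈ 711.1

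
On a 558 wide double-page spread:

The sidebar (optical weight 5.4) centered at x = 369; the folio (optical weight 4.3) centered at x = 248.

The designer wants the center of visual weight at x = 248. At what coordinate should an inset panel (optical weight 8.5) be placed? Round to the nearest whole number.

With the inset panel, Σw becomes 5.4 + 4.3 + 8.5 = 18.2.
x: target moment 18.2×248 = 4513.6; current 5.4·369 + 4.3·248 = 3059.0; the inset panel supplies 1454.6, so x = 1454.6/8.5 ≈ 171.13.

x ≈ 171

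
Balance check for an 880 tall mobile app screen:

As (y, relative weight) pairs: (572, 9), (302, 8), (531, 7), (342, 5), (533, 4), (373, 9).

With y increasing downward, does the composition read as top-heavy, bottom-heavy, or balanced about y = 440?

balanced

Total weight = 9 + 8 + 7 + 5 + 4 + 9 = 42.
y-moment: 9·572 + 8·302 + 7·531 + 5·342 + 4·533 + 9·373 = 18480; centroid 18480/42 ≈ 440.00.
440.00 = 440 exactly: balanced.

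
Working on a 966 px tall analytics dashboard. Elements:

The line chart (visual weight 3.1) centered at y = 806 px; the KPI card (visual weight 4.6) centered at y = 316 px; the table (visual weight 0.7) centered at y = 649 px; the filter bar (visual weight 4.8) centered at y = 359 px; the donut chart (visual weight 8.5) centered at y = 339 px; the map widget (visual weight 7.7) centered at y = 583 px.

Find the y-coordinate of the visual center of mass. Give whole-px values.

y ≈ 459

Σw = 3.1 + 4.6 + 0.7 + 4.8 + 8.5 + 7.7 = 29.4.
Σw·y = 13500.3; ȳ = 13500.3/29.4 ≈ 459.19.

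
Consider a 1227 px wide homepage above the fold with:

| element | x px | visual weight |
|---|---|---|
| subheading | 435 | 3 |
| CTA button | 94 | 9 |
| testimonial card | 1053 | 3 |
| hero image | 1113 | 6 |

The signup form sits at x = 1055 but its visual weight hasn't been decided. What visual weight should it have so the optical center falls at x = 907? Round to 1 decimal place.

w ≈ 47.7

Known weights sum to 3 + 9 + 3 + 6 = 21; their moment is 3·435 + 9·94 + 3·1053 + 6·1113 = 11988.
Set Σw·x/Σw = 907: (11988 + 1055w) = 907·(21 + w).
Solving: w = (907·21 − 11988) / (1055 − 907) = 7059 / 148 ≈ 47.70.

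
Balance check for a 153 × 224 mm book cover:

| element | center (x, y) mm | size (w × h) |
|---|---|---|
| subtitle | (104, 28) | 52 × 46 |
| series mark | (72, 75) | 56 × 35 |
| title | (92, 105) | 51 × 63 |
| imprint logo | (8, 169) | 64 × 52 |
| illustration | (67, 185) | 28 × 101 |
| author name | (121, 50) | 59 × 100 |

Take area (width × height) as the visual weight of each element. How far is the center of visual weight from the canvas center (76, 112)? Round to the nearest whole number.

≈ 15 mm

Areas → weights: subtitle 52·46 = 2392, series mark 56·35 = 1960, title 51·63 = 3213, imprint logo 64·52 = 3328, illustration 28·101 = 2828, author name 59·100 = 5900; Σw = 19621.
Σw·x = 2392·104 + 1960·72 + 3213·92 + 3328·8 + 2828·67 + 5900·121 = 1615484, so x̄ = 1615484/19621 ≈ 82.33.
Σw·y = 2392·28 + 1960·75 + 3213·105 + 3328·169 + 2828·185 + 5900·50 = 1931953, so ȳ = 1931953/19621 ≈ 98.46.
From (76, 112): dx = 6.33, dy = -13.54, so the distance is √(dx²+dy²) ≈ 14.95.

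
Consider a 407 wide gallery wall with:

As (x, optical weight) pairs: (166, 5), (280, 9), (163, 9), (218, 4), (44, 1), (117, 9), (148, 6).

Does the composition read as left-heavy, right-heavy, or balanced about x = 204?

left-heavy

Total weight = 5 + 9 + 9 + 4 + 1 + 9 + 6 = 43.
Σw·x = 5·166 + 9·280 + 9·163 + 4·218 + 1·44 + 9·117 + 6·148 = 7674, so x̄ = 7674/43 ≈ 178.47.
Since 178.5 is left of 204, the composition reads left-heavy.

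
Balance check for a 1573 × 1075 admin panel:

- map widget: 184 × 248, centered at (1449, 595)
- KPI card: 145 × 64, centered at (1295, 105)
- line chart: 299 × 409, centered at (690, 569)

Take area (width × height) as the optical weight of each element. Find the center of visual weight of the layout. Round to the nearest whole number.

(917, 551)

Taking area as weight: map widget 184·248 = 45632, KPI card 145·64 = 9280, line chart 299·409 = 122291. Sum 177203.
Σw·x = 45632·1449 + 9280·1295 + 122291·690 = 162519158, so x̄ = 162519158/177203 ≈ 917.14.
Σw·y = 45632·595 + 9280·105 + 122291·569 = 97709019, so ȳ = 97709019/177203 ≈ 551.40.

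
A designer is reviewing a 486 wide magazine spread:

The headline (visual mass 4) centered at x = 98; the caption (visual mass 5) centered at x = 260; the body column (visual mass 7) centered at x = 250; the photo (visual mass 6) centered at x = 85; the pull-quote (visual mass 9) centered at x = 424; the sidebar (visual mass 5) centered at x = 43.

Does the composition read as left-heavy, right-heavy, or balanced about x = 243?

Total weight = 4 + 5 + 7 + 6 + 9 + 5 = 36.
Σw·x = 7983; x̄ = 7983/36 ≈ 221.75.
221.8 vs midline 243 → left-heavy.

left-heavy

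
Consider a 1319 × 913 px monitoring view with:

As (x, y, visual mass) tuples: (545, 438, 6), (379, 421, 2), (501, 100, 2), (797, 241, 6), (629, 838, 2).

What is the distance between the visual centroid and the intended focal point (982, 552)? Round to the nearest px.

≈ 406 px

Total weight = 6 + 2 + 2 + 6 + 2 = 18.
x-moment: 6·545 + 2·379 + 2·501 + 6·797 + 2·629 = 11070; centroid 11070/18 ≈ 615.00.
y-moment: 6·438 + 2·421 + 2·100 + 6·241 + 2·838 = 6792; centroid 6792/18 ≈ 377.33.
Offset from (982, 552): Δx ≈ -367.00, Δy ≈ -174.67; distance = √(Δx² + Δy²) ≈ 406.44.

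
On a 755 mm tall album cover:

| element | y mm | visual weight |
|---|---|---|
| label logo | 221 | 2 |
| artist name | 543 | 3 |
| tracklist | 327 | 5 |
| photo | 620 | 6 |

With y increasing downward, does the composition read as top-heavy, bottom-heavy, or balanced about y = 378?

Σw = 2 + 3 + 5 + 6 = 16.
y: (2·221 + 3·543 + 5·327 + 6·620) / 16 = 7426 / 16 ≈ 464.12
Since 464.1 is below (larger y than) 378, the composition reads bottom-heavy.

bottom-heavy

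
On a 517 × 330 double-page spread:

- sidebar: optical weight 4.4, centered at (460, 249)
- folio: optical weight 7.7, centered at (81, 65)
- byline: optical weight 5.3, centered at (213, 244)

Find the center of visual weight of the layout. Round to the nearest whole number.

(217, 166)

Σw = 4.4 + 7.7 + 5.3 = 17.4.
Σw·x = 4.4·460 + 7.7·81 + 5.3·213 = 3776.6, so x̄ = 3776.6/17.4 ≈ 217.05.
Σw·y = 4.4·249 + 7.7·65 + 5.3·244 = 2889.3, so ȳ = 2889.3/17.4 ≈ 166.05.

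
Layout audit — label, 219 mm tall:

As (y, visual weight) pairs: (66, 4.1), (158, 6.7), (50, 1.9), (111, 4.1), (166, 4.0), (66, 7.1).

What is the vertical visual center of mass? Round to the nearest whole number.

y ≈ 108

Total weight = 4.1 + 6.7 + 1.9 + 4.1 + 4.0 + 7.1 = 27.9.
y: moment 3011.9 / weight 27.9 ≈ 107.95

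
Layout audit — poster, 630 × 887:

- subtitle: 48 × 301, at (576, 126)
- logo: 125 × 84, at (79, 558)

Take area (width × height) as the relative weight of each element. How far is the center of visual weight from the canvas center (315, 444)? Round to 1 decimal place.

Taking area as weight: subtitle 48·301 = 14448, logo 125·84 = 10500. Sum 24948.
x: (14448·576 + 10500·79) / 24948 = 9151548 / 24948 ≈ 366.82
y: (14448·126 + 10500·558) / 24948 = 7679448 / 24948 ≈ 307.82
Offset from (315, 444): Δx ≈ 51.82, Δy ≈ -136.18; distance = √(Δx² + Δy²) ≈ 145.71.

≈ 145.7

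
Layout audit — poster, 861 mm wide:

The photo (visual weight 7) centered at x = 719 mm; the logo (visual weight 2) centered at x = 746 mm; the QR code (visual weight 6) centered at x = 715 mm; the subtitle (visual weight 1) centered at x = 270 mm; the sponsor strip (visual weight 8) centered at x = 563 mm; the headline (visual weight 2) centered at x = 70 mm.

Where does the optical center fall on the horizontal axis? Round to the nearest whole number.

Σw = 7 + 2 + 6 + 1 + 8 + 2 = 26.
x: moment 15729 / weight 26 ≈ 604.96

x ≈ 605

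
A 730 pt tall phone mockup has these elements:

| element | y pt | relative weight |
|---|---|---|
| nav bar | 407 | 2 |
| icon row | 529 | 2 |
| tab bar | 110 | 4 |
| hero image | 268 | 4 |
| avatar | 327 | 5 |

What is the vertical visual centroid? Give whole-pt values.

y ≈ 295

Weights sum to 2 + 2 + 4 + 4 + 5 = 17.
y-moment: 2·407 + 2·529 + 4·110 + 4·268 + 5·327 = 5019; centroid 5019/17 ≈ 295.24.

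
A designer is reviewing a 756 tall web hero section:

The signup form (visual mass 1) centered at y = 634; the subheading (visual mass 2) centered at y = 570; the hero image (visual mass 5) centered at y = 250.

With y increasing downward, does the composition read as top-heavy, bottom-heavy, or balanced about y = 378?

Weights sum to 1 + 2 + 5 = 8.
Σw·y = 1·634 + 2·570 + 5·250 = 3024, so ȳ = 3024/8 ≈ 378.00.
That equals the midline 378 — balanced.

balanced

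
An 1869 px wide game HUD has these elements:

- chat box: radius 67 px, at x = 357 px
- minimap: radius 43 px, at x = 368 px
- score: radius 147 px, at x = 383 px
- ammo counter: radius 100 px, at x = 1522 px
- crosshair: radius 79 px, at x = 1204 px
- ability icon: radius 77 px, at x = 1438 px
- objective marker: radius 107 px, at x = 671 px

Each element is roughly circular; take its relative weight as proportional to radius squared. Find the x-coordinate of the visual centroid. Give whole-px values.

Weights ∝ r²: chat box 67² = 4489, minimap 43² = 1849, score 147² = 21609, ammo counter 100² = 10000, crosshair 79² = 6241, ability icon 77² = 5929, objective marker 107² = 11449; Σw = 61566.
x: moment 49501597 / weight 61566 ≈ 804.04

x ≈ 804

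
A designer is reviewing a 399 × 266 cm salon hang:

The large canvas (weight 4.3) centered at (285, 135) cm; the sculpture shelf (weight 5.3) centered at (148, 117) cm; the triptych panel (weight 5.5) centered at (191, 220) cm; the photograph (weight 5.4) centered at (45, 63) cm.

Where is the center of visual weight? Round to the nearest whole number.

(161, 134)

Weights sum to 4.3 + 5.3 + 5.5 + 5.4 = 20.5.
x-moment: 4.3·285 + 5.3·148 + 5.5·191 + 5.4·45 = 3303.4; centroid 3303.4/20.5 ≈ 161.14.
y-moment: 4.3·135 + 5.3·117 + 5.5·220 + 5.4·63 = 2750.8; centroid 2750.8/20.5 ≈ 134.19.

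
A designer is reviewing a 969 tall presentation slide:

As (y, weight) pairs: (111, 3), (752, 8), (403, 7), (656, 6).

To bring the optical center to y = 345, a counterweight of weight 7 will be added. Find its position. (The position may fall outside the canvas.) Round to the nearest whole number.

y ≈ -344

With the counterweight, Σw becomes 3 + 8 + 7 + 6 + 7 = 31.
y: need Σw·y = 31·345 = 10695. Existing = 3·111 + 8·752 + 7·403 + 6·656 = 13106. Remainder -2411 / 7 ≈ -344.43.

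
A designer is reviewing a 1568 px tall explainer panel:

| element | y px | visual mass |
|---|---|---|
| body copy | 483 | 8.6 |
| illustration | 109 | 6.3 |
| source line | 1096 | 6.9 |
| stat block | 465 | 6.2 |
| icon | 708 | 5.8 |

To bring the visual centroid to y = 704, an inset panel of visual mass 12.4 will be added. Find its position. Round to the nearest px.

After adding the inset panel, total weight = 8.6 + 6.3 + 6.9 + 6.2 + 5.8 + 12.4 = 46.2.
y: need Σw·y = 46.2·704 = 32524.8. Existing = 8.6·483 + 6.3·109 + 6.9·1096 + 6.2·465 + 5.8·708 = 19392.3. Remainder 13132.5 / 12.4 ≈ 1059.07.

y ≈ 1059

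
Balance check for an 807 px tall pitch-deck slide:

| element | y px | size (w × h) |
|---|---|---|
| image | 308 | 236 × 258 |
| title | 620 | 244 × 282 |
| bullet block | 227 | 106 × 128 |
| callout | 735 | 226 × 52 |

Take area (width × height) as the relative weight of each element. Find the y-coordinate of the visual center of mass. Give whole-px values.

y ≈ 472

Areas: image 236·258 = 60888, title 244·282 = 68808, bullet block 106·128 = 13568, callout 226·52 = 11752. Total weight = 155016.
Σw·y = 60888·308 + 68808·620 + 13568·227 + 11752·735 = 73132120, so ȳ = 73132120/155016 ≈ 471.77.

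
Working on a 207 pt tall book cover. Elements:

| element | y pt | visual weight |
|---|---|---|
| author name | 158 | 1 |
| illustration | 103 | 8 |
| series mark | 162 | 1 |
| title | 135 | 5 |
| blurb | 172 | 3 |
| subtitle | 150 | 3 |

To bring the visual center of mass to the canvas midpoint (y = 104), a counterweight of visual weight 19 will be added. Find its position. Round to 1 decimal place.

y ≈ 72.4

With the counterweight, Σw becomes 1 + 8 + 1 + 5 + 3 + 3 + 19 = 40.
y: need Σw·y = 40·104 = 4160. Existing = 1·158 + 8·103 + 1·162 + 5·135 + 3·172 + 3·150 = 2785. Remainder 1375 / 19 ≈ 72.37.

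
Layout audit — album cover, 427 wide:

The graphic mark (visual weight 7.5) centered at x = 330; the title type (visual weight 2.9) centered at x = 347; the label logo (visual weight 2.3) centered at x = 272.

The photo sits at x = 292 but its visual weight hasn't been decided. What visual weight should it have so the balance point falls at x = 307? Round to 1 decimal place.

w ≈ 13.9

Fixed elements: Σw = 7.5 + 2.9 + 2.3 = 12.7, Σw·x = 7.5·330 + 2.9·347 + 2.3·272 = 4106.9.
For the centroid to hit 307: (4106.9 + w·292) / (12.7 + w) = 307.
So w = (307·12.7 − 4106.9)/(292 − 307) = -208.0/-15 ≈ 13.87.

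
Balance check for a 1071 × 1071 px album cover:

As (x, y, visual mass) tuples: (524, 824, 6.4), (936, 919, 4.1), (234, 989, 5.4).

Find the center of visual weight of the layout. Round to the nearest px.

(532, 905)

Weights sum to 6.4 + 4.1 + 5.4 = 15.9.
Σw·x = 6.4·524 + 4.1·936 + 5.4·234 = 8454.8, so x̄ = 8454.8/15.9 ≈ 531.75.
Σw·y = 6.4·824 + 4.1·919 + 5.4·989 = 14382.1, so ȳ = 14382.1/15.9 ≈ 904.53.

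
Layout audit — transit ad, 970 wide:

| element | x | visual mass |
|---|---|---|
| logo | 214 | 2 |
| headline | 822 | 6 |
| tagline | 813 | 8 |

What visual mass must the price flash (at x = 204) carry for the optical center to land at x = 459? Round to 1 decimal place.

w ≈ 17.7

Known weights sum to 2 + 6 + 8 = 16; their moment is 2·214 + 6·822 + 8·813 = 11864.
Balance at x = 459 requires (11864 + w·204) / (16 + w) = 459.
Rearranging, w·(204 − 459) = 459·16 − 11864 = -4520, so w ≈ -4520/-255 = 17.73.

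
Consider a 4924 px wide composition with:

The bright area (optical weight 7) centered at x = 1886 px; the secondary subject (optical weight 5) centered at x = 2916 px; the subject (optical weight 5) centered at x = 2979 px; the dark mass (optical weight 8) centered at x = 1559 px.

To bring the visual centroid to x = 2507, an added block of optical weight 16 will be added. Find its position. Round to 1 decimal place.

x ≈ 2977.4

With the added block, Σw becomes 7 + 5 + 5 + 8 + 16 = 41.
Along x: (55149 + 16·x) / 41 = 2507 (existing moment 7·1886 + 5·2916 + 5·2979 + 8·1559 = 55149) ⇒ x = (102787 − 55149) / 16 ≈ 2977.38.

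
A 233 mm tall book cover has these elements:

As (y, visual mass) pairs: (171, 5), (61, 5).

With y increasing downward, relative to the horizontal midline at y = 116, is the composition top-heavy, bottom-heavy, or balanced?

balanced

Weights sum to 5 + 5 = 10.
Σw·y = 5·171 + 5·61 = 1160, so ȳ = 1160/10 ≈ 116.00.
The centroid 116.00 matches the midline at 116, so the layout is balanced.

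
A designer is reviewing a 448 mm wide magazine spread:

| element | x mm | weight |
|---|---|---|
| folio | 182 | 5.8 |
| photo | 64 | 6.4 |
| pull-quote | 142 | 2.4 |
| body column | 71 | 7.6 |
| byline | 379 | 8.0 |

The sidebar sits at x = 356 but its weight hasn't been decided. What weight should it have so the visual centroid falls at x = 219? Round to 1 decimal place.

Fixed elements: Σw = 5.8 + 6.4 + 2.4 + 7.6 + 8.0 = 30.2, Σw·x = 5.8·182 + 6.4·64 + 2.4·142 + 7.6·71 + 8.0·379 = 5377.6.
Set Σw·x/Σw = 219: (5377.6 + 356w) = 219·(30.2 + w).
So w = (219·30.2 − 5377.6)/(356 − 219) = 1236.2/137 ≈ 9.02.

w ≈ 9.0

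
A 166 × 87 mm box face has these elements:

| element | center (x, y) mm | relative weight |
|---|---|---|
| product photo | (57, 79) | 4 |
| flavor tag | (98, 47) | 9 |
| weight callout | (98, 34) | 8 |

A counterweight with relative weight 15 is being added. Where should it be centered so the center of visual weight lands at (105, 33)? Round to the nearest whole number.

New total weight: (4 + 9 + 8) + 15 = 36.
Along x: (1894 + 15·x) / 36 = 105 (existing moment 4·57 + 9·98 + 8·98 = 1894) ⇒ x = (3780 − 1894) / 15 ≈ 125.73.
Along y: (1011 + 15·y) / 36 = 33 (existing moment 4·79 + 9·47 + 8·34 = 1011) ⇒ y = (1188 − 1011) / 15 ≈ 11.80.

(126, 12)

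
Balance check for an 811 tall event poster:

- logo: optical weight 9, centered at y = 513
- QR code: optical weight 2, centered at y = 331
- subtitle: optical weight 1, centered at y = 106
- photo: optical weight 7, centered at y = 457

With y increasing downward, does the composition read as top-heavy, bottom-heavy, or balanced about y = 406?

Weights sum to 9 + 2 + 1 + 7 = 19.
y-moment: 9·513 + 2·331 + 1·106 + 7·457 = 8584; centroid 8584/19 ≈ 451.79.
Since 451.8 is below (larger y than) 406, the composition reads bottom-heavy.

bottom-heavy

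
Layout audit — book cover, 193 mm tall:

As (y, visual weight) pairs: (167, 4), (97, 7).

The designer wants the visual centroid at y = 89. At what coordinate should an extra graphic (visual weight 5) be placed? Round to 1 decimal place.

With the extra graphic, Σw becomes 4 + 7 + 5 = 16.
Along y: (1347 + 5·y) / 16 = 89 (existing moment 4·167 + 7·97 = 1347) ⇒ y = (1424 − 1347) / 5 ≈ 15.40.

y ≈ 15.4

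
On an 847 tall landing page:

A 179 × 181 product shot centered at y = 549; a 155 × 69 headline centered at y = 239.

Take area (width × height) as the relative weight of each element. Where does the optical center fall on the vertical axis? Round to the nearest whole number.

y ≈ 472

Areas → weights: product shot 179·181 = 32399, headline 155·69 = 10695; Σw = 43094.
y-moment: 32399·549 + 10695·239 = 20343156; centroid 20343156/43094 ≈ 472.06.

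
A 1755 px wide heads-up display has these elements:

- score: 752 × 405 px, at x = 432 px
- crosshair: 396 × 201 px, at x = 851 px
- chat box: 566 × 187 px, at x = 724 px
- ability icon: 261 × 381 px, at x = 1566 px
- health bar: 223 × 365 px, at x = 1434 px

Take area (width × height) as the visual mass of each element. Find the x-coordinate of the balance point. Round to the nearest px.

Taking area as weight: score 752·405 = 304560, crosshair 396·201 = 79596, chat box 566·187 = 105842, ability icon 261·381 = 99441, health bar 223·365 = 81395. Sum 670834.
Σw·x = 304560·432 + 79596·851 + 105842·724 + 99441·1566 + 81395·1434 = 548380760, so x̄ = 548380760/670834 ≈ 817.46.

x ≈ 817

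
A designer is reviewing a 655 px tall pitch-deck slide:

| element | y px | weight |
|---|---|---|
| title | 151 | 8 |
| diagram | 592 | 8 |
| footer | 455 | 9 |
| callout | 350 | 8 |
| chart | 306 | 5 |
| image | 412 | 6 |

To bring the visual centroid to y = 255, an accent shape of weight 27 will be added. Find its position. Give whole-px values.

After adding the accent shape, total weight = 8 + 8 + 9 + 8 + 5 + 6 + 27 = 71.
y: need Σw·y = 71·255 = 18105. Existing = 8·151 + 8·592 + 9·455 + 8·350 + 5·306 + 6·412 = 16841. Remainder 1264 / 27 ≈ 46.81.

y ≈ 47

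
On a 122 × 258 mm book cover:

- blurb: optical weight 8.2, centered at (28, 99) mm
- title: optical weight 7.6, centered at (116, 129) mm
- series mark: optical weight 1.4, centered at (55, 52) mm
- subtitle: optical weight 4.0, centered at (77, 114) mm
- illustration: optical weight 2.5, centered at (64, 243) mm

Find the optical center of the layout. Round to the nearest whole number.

(70, 124)

Σw = 8.2 + 7.6 + 1.4 + 4.0 + 2.5 = 23.7.
Σw·x = 8.2·28 + 7.6·116 + 1.4·55 + 4.0·77 + 2.5·64 = 1656.2, so x̄ = 1656.2/23.7 ≈ 69.88.
Σw·y = 8.2·99 + 7.6·129 + 1.4·52 + 4.0·114 + 2.5·243 = 2928.5, so ȳ = 2928.5/23.7 ≈ 123.57.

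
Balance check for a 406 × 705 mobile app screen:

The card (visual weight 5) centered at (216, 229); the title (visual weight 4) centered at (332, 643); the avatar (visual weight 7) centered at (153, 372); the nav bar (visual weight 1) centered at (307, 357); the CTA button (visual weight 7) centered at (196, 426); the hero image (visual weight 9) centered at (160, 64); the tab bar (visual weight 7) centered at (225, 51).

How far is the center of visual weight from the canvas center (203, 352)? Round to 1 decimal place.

Total weight = 5 + 4 + 7 + 1 + 7 + 9 + 7 = 40.
x-moment: 5·216 + 4·332 + 7·153 + 1·307 + 7·196 + 9·160 + 7·225 = 8173; centroid 8173/40 ≈ 204.32.
y-moment: 5·229 + 4·643 + 7·372 + 1·357 + 7·426 + 9·64 + 7·51 = 10593; centroid 10593/40 ≈ 264.82.
Offset from (203, 352): Δx ≈ 1.32, Δy ≈ -87.18; distance = √(Δx² + Δy²) ≈ 87.19.

≈ 87.2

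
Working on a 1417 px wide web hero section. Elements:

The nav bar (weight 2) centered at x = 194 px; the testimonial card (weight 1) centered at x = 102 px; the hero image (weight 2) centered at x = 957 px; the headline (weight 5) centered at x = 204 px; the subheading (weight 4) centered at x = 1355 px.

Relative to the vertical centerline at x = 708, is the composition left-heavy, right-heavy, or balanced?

Weights sum to 2 + 1 + 2 + 5 + 4 = 14.
x-moment: 2·194 + 1·102 + 2·957 + 5·204 + 4·1355 = 8844; centroid 8844/14 ≈ 631.71.
631.7 lies left of the midline 708, so the layout is left-heavy.

left-heavy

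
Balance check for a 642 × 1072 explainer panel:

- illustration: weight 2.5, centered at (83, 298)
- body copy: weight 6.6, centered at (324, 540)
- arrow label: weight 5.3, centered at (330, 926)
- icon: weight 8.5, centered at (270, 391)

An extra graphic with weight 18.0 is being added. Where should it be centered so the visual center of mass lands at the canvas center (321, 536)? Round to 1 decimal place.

(374.4, 521.2)

New total weight: (2.5 + 6.6 + 5.3 + 8.5) + 18.0 = 40.9.
x: need Σw·x = 40.9·321 = 13128.9. Existing = 2.5·83 + 6.6·324 + 5.3·330 + 8.5·270 = 6389.9. Remainder 6739.0 / 18.0 ≈ 374.39.
y: need Σw·y = 40.9·536 = 21922.4. Existing = 2.5·298 + 6.6·540 + 5.3·926 + 8.5·391 = 12540.3. Remainder 9382.1 / 18.0 ≈ 521.23.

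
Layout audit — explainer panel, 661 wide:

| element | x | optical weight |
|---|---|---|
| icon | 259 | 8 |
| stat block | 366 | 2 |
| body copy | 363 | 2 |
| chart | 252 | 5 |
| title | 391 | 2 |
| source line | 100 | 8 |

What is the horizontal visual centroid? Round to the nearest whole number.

Total weight = 8 + 2 + 2 + 5 + 2 + 8 = 27.
x: (8·259 + 2·366 + 2·363 + 5·252 + 2·391 + 8·100) / 27 = 6372 / 27 ≈ 236.00

x ≈ 236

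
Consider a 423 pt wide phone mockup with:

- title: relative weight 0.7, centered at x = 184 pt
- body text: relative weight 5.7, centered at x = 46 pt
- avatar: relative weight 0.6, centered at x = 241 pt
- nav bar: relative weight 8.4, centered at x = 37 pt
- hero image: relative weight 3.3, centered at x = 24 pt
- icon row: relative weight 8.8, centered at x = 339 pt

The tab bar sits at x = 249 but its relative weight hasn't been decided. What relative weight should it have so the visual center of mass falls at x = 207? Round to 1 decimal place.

w ≈ 42.5

Fixed elements: Σw = 0.7 + 5.7 + 0.6 + 8.4 + 3.3 + 8.8 = 27.5, Σw·x = 0.7·184 + 5.7·46 + 0.6·241 + 8.4·37 + 3.3·24 + 8.8·339 = 3908.8.
For the centroid to hit 207: (3908.8 + w·249) / (27.5 + w) = 207.
Solving: w = (207·27.5 − 3908.8) / (249 − 207) = 1783.7 / 42 ≈ 42.47.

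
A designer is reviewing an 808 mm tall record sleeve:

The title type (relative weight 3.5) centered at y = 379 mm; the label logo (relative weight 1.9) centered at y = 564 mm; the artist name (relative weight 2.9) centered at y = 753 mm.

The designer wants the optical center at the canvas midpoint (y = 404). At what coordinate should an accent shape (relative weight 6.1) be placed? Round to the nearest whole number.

With the accent shape, Σw becomes 3.5 + 1.9 + 2.9 + 6.1 = 14.4.
Along y: (4581.8 + 6.1·y) / 14.4 = 404 (existing moment 3.5·379 + 1.9·564 + 2.9·753 = 4581.8) ⇒ y = (5817.6 − 4581.8) / 6.1 ≈ 202.59.

y ≈ 203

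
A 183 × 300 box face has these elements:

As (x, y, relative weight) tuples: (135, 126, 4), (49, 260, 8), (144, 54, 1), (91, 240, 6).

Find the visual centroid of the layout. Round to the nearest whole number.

(85, 215)

Total weight = 4 + 8 + 1 + 6 = 19.
x: (4·135 + 8·49 + 1·144 + 6·91) / 19 = 1622 / 19 ≈ 85.37
y: (4·126 + 8·260 + 1·54 + 6·240) / 19 = 4078 / 19 ≈ 214.63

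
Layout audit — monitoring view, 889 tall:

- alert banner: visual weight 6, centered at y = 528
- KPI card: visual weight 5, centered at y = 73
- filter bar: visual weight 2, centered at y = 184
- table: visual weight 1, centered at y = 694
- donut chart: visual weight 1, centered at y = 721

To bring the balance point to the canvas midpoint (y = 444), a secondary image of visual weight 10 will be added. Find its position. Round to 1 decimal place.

New total weight: (6 + 5 + 2 + 1 + 1) + 10 = 25.
y: target moment 25×444 = 11100; current 6·528 + 5·73 + 2·184 + 1·694 + 1·721 = 5316; the secondary image supplies 5784, so y = 5784/10 ≈ 578.40.

y ≈ 578.4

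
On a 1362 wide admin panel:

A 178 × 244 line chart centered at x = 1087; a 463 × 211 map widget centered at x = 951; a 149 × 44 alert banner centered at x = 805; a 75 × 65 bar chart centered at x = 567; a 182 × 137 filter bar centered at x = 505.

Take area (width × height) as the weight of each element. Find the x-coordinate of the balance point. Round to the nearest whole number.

x ≈ 906

Areas → weights: line chart 178·244 = 43432, map widget 463·211 = 97693, alert banner 149·44 = 6556, bar chart 75·65 = 4875, filter bar 182·137 = 24934; Σw = 177490.
x-moment: 43432·1087 + 97693·951 + 6556·805 + 4875·567 + 24934·505 = 160750002; centroid 160750002/177490 ≈ 905.68.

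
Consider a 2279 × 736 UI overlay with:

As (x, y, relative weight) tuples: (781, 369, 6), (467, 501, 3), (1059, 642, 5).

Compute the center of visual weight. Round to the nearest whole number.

(813, 495)

Σw = 6 + 3 + 5 = 14.
x-moment: 6·781 + 3·467 + 5·1059 = 11382; centroid 11382/14 ≈ 813.00.
y-moment: 6·369 + 3·501 + 5·642 = 6927; centroid 6927/14 ≈ 494.79.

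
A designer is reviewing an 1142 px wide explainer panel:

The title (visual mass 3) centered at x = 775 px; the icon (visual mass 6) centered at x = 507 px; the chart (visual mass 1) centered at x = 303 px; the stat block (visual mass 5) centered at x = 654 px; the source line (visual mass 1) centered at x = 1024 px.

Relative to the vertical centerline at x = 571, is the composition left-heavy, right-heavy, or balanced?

right-heavy

Total weight = 3 + 6 + 1 + 5 + 1 = 16.
x-moment: 3·775 + 6·507 + 1·303 + 5·654 + 1·1024 = 9964; centroid 9964/16 ≈ 622.75.
622.8 lies right of the midline 571, so the layout is right-heavy.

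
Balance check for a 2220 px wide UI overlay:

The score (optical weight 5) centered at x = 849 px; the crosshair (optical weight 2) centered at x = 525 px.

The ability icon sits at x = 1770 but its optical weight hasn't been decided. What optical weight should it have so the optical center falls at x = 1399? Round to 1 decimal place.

w ≈ 12.1

Fixed elements: Σw = 5 + 2 = 7, Σw·x = 5·849 + 2·525 = 5295.
Set Σw·x/Σw = 1399: (5295 + 1770w) = 1399·(7 + w).
Rearranging, w·(1770 − 1399) = 1399·7 − 5295 = 4498, so w ≈ 4498/371 = 12.12.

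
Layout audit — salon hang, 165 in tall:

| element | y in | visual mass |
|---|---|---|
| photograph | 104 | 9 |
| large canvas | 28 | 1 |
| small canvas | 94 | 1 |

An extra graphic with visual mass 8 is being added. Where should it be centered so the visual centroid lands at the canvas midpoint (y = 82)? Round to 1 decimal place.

After adding the extra graphic, total weight = 9 + 1 + 1 + 8 = 19.
Along y: (1058 + 8·y) / 19 = 82 (existing moment 9·104 + 1·28 + 1·94 = 1058) ⇒ y = (1558 − 1058) / 8 ≈ 62.50.

y ≈ 62.5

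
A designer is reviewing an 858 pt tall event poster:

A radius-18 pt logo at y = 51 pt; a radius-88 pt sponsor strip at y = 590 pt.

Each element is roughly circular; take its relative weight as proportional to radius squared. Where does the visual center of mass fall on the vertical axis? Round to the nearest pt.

y ≈ 568

Weights ∝ r²: logo 18² = 324, sponsor strip 88² = 7744; Σw = 8068.
y: (324·51 + 7744·590) / 8068 = 4585484 / 8068 ≈ 568.35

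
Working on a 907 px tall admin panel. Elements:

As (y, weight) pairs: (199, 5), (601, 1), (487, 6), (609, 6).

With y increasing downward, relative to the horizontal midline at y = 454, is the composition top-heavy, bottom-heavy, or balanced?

balanced

Total weight = 5 + 1 + 6 + 6 = 18.
y-moment: 5·199 + 1·601 + 6·487 + 6·609 = 8172; centroid 8172/18 ≈ 454.00.
That equals the midline 454 — balanced.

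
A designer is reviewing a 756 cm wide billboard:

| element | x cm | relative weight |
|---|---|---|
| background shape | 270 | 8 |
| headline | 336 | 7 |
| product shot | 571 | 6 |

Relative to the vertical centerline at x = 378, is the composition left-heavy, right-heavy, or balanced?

Total weight = 8 + 7 + 6 = 21.
x: (8·270 + 7·336 + 6·571) / 21 = 7938 / 21 ≈ 378.00
The centroid 378.00 matches the midline at 378, so the layout is balanced.

balanced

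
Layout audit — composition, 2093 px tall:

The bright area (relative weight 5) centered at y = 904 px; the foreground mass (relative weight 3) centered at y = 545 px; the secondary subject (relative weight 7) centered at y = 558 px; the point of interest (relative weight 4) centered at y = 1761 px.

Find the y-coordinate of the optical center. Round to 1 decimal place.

y ≈ 900.3

Total weight = 5 + 3 + 7 + 4 = 19.
y-moment: 5·904 + 3·545 + 7·558 + 4·1761 = 17105; centroid 17105/19 ≈ 900.26.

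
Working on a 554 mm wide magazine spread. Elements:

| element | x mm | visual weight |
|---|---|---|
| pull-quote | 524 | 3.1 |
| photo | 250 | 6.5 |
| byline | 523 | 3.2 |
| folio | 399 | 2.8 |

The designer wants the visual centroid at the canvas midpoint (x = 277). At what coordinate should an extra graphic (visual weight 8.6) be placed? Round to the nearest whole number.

x ≈ 77

With the extra graphic, Σw becomes 3.1 + 6.5 + 3.2 + 2.8 + 8.6 = 24.2.
Along x: (6040.2 + 8.6·x) / 24.2 = 277 (existing moment 3.1·524 + 6.5·250 + 3.2·523 + 2.8·399 = 6040.2) ⇒ x = (6703.4 − 6040.2) / 8.6 ≈ 77.12.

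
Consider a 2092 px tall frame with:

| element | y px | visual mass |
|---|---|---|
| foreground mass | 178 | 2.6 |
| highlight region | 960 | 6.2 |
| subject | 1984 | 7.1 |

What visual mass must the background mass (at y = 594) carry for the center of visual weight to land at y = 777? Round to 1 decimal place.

w ≈ 44.5

Existing Σw = 15.9 (2.6 + 6.2 + 7.1); existing moment 2.6·178 + 6.2·960 + 7.1·1984 = 20501.2.
Set Σw·y/Σw = 777: (20501.2 + 594w) = 777·(15.9 + w).
So w = (777·15.9 − 20501.2)/(594 − 777) = -8146.9/-183 ≈ 44.52.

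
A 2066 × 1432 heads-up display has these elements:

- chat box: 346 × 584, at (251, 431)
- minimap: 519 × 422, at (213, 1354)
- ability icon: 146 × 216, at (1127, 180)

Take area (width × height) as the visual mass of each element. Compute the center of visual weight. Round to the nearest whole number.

(294, 860)

Taking area as weight: chat box 346·584 = 202064, minimap 519·422 = 219018, ability icon 146·216 = 31536. Sum 452618.
x: (202064·251 + 219018·213 + 31536·1127) / 452618 = 132909970 / 452618 ≈ 293.65
y: (202064·431 + 219018·1354 + 31536·180) / 452618 = 389316436 / 452618 ≈ 860.14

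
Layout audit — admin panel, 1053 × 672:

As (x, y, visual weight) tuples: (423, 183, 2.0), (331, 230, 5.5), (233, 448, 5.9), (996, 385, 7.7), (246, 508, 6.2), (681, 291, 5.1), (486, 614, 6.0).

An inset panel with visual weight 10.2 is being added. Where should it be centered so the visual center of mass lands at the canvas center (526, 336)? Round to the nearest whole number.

After adding the inset panel, total weight = 2.0 + 5.5 + 5.9 + 7.7 + 6.2 + 5.1 + 6.0 + 10.2 = 48.6.
x: target moment 48.6×526 = 25563.6; current 2.0·423 + 5.5·331 + 5.9·233 + 7.7·996 + 6.2·246 + 5.1·681 + 6.0·486 = 19624.7; the inset panel supplies 5938.9, so x = 5938.9/10.2 ≈ 582.25.
y: target moment 48.6×336 = 16329.6; current 2.0·183 + 5.5·230 + 5.9·448 + 7.7·385 + 6.2·508 + 5.1·291 + 6.0·614 = 15556.4; the inset panel supplies 773.2, so y = 773.2/10.2 ≈ 75.80.

(582, 76)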